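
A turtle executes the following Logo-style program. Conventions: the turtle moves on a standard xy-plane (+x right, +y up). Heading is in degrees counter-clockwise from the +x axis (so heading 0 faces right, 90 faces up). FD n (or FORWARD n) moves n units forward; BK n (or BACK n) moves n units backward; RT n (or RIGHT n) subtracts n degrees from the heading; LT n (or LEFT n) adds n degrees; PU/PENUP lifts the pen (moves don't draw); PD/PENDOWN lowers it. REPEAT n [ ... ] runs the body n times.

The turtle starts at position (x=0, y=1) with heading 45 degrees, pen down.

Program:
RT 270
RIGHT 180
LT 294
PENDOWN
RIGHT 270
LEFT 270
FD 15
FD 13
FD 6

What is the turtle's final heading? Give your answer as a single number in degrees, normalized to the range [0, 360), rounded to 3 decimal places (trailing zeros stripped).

Executing turtle program step by step:
Start: pos=(0,1), heading=45, pen down
RT 270: heading 45 -> 135
RT 180: heading 135 -> 315
LT 294: heading 315 -> 249
PD: pen down
RT 270: heading 249 -> 339
LT 270: heading 339 -> 249
FD 15: (0,1) -> (-5.376,-13.004) [heading=249, draw]
FD 13: (-5.376,-13.004) -> (-10.034,-25.14) [heading=249, draw]
FD 6: (-10.034,-25.14) -> (-12.185,-30.742) [heading=249, draw]
Final: pos=(-12.185,-30.742), heading=249, 3 segment(s) drawn

Answer: 249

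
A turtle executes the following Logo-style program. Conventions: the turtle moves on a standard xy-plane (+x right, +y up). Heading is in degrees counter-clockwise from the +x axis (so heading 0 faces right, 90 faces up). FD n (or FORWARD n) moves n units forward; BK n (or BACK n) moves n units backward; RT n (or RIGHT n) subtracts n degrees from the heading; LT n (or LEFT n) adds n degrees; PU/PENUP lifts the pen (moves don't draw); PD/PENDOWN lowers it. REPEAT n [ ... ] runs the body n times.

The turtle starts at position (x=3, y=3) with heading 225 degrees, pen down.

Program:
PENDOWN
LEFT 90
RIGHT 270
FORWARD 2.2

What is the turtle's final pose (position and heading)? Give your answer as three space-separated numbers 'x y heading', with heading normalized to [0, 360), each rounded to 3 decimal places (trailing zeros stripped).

Executing turtle program step by step:
Start: pos=(3,3), heading=225, pen down
PD: pen down
LT 90: heading 225 -> 315
RT 270: heading 315 -> 45
FD 2.2: (3,3) -> (4.556,4.556) [heading=45, draw]
Final: pos=(4.556,4.556), heading=45, 1 segment(s) drawn

Answer: 4.556 4.556 45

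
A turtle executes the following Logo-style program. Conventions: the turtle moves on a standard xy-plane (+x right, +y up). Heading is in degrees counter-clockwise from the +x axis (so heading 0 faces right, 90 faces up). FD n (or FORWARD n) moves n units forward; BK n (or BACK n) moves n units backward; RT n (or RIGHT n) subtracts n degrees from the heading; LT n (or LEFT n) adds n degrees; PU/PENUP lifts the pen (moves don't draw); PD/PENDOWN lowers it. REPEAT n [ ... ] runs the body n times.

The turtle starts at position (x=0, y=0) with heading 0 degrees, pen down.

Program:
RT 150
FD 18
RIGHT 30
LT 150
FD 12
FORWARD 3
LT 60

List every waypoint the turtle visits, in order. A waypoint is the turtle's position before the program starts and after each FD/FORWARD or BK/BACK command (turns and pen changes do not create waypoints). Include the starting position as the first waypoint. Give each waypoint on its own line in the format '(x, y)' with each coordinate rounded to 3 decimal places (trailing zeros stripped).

Answer: (0, 0)
(-15.588, -9)
(-5.196, -15)
(-2.598, -16.5)

Derivation:
Executing turtle program step by step:
Start: pos=(0,0), heading=0, pen down
RT 150: heading 0 -> 210
FD 18: (0,0) -> (-15.588,-9) [heading=210, draw]
RT 30: heading 210 -> 180
LT 150: heading 180 -> 330
FD 12: (-15.588,-9) -> (-5.196,-15) [heading=330, draw]
FD 3: (-5.196,-15) -> (-2.598,-16.5) [heading=330, draw]
LT 60: heading 330 -> 30
Final: pos=(-2.598,-16.5), heading=30, 3 segment(s) drawn
Waypoints (4 total):
(0, 0)
(-15.588, -9)
(-5.196, -15)
(-2.598, -16.5)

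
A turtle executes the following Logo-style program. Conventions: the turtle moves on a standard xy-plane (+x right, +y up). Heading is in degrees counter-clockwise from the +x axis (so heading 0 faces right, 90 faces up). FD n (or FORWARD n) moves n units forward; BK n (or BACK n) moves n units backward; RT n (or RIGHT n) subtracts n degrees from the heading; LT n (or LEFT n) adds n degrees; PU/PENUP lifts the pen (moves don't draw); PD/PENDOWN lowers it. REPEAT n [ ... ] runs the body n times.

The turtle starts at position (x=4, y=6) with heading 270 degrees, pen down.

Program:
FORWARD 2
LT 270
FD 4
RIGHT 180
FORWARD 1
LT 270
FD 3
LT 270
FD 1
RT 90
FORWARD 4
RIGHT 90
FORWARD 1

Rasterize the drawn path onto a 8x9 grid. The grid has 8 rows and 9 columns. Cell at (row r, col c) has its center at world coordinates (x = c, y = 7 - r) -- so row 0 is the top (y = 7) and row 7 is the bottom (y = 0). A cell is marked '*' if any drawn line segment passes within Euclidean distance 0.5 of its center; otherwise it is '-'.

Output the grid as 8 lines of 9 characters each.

Answer: ---------
----*----
**--*----
*****----
**-------
**-------
**-------
---------

Derivation:
Segment 0: (4,6) -> (4,4)
Segment 1: (4,4) -> (-0,4)
Segment 2: (-0,4) -> (1,4)
Segment 3: (1,4) -> (1,1)
Segment 4: (1,1) -> (-0,1)
Segment 5: (-0,1) -> (0,5)
Segment 6: (0,5) -> (1,5)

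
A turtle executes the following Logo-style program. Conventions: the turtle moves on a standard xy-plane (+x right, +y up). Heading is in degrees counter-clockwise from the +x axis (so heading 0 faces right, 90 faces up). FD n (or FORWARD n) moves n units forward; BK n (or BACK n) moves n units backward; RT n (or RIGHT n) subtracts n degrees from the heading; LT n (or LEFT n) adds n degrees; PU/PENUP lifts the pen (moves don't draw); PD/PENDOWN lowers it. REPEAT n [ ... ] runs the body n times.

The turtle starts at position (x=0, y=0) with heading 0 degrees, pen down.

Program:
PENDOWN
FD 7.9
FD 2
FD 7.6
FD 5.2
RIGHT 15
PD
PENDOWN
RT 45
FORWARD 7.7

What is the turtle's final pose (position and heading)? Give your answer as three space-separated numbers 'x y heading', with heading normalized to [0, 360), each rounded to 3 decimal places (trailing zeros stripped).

Executing turtle program step by step:
Start: pos=(0,0), heading=0, pen down
PD: pen down
FD 7.9: (0,0) -> (7.9,0) [heading=0, draw]
FD 2: (7.9,0) -> (9.9,0) [heading=0, draw]
FD 7.6: (9.9,0) -> (17.5,0) [heading=0, draw]
FD 5.2: (17.5,0) -> (22.7,0) [heading=0, draw]
RT 15: heading 0 -> 345
PD: pen down
PD: pen down
RT 45: heading 345 -> 300
FD 7.7: (22.7,0) -> (26.55,-6.668) [heading=300, draw]
Final: pos=(26.55,-6.668), heading=300, 5 segment(s) drawn

Answer: 26.55 -6.668 300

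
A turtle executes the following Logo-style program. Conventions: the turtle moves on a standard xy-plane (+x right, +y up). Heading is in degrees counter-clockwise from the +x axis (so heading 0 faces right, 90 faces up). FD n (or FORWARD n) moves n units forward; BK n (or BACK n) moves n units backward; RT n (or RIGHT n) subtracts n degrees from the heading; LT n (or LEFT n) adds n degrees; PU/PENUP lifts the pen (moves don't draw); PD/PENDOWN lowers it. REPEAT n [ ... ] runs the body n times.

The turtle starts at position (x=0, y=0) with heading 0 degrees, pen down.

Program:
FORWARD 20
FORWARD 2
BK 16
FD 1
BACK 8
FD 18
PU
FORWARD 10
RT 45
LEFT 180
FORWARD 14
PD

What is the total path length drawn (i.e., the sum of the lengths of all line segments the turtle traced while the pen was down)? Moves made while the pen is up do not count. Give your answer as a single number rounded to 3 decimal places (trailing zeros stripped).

Executing turtle program step by step:
Start: pos=(0,0), heading=0, pen down
FD 20: (0,0) -> (20,0) [heading=0, draw]
FD 2: (20,0) -> (22,0) [heading=0, draw]
BK 16: (22,0) -> (6,0) [heading=0, draw]
FD 1: (6,0) -> (7,0) [heading=0, draw]
BK 8: (7,0) -> (-1,0) [heading=0, draw]
FD 18: (-1,0) -> (17,0) [heading=0, draw]
PU: pen up
FD 10: (17,0) -> (27,0) [heading=0, move]
RT 45: heading 0 -> 315
LT 180: heading 315 -> 135
FD 14: (27,0) -> (17.101,9.899) [heading=135, move]
PD: pen down
Final: pos=(17.101,9.899), heading=135, 6 segment(s) drawn

Segment lengths:
  seg 1: (0,0) -> (20,0), length = 20
  seg 2: (20,0) -> (22,0), length = 2
  seg 3: (22,0) -> (6,0), length = 16
  seg 4: (6,0) -> (7,0), length = 1
  seg 5: (7,0) -> (-1,0), length = 8
  seg 6: (-1,0) -> (17,0), length = 18
Total = 65

Answer: 65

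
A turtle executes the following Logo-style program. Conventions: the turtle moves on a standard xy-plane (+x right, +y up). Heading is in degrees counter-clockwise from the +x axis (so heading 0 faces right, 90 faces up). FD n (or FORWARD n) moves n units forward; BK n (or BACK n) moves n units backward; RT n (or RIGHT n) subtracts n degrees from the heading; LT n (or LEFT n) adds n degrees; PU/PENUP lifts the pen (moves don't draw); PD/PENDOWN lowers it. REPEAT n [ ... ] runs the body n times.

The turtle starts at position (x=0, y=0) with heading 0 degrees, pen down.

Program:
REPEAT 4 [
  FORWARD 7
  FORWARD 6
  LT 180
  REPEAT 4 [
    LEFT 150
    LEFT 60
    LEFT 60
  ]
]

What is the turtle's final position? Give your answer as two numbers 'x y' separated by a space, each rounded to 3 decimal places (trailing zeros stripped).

Executing turtle program step by step:
Start: pos=(0,0), heading=0, pen down
REPEAT 4 [
  -- iteration 1/4 --
  FD 7: (0,0) -> (7,0) [heading=0, draw]
  FD 6: (7,0) -> (13,0) [heading=0, draw]
  LT 180: heading 0 -> 180
  REPEAT 4 [
    -- iteration 1/4 --
    LT 150: heading 180 -> 330
    LT 60: heading 330 -> 30
    LT 60: heading 30 -> 90
    -- iteration 2/4 --
    LT 150: heading 90 -> 240
    LT 60: heading 240 -> 300
    LT 60: heading 300 -> 0
    -- iteration 3/4 --
    LT 150: heading 0 -> 150
    LT 60: heading 150 -> 210
    LT 60: heading 210 -> 270
    -- iteration 4/4 --
    LT 150: heading 270 -> 60
    LT 60: heading 60 -> 120
    LT 60: heading 120 -> 180
  ]
  -- iteration 2/4 --
  FD 7: (13,0) -> (6,0) [heading=180, draw]
  FD 6: (6,0) -> (0,0) [heading=180, draw]
  LT 180: heading 180 -> 0
  REPEAT 4 [
    -- iteration 1/4 --
    LT 150: heading 0 -> 150
    LT 60: heading 150 -> 210
    LT 60: heading 210 -> 270
    -- iteration 2/4 --
    LT 150: heading 270 -> 60
    LT 60: heading 60 -> 120
    LT 60: heading 120 -> 180
    -- iteration 3/4 --
    LT 150: heading 180 -> 330
    LT 60: heading 330 -> 30
    LT 60: heading 30 -> 90
    -- iteration 4/4 --
    LT 150: heading 90 -> 240
    LT 60: heading 240 -> 300
    LT 60: heading 300 -> 0
  ]
  -- iteration 3/4 --
  FD 7: (0,0) -> (7,0) [heading=0, draw]
  FD 6: (7,0) -> (13,0) [heading=0, draw]
  LT 180: heading 0 -> 180
  REPEAT 4 [
    -- iteration 1/4 --
    LT 150: heading 180 -> 330
    LT 60: heading 330 -> 30
    LT 60: heading 30 -> 90
    -- iteration 2/4 --
    LT 150: heading 90 -> 240
    LT 60: heading 240 -> 300
    LT 60: heading 300 -> 0
    -- iteration 3/4 --
    LT 150: heading 0 -> 150
    LT 60: heading 150 -> 210
    LT 60: heading 210 -> 270
    -- iteration 4/4 --
    LT 150: heading 270 -> 60
    LT 60: heading 60 -> 120
    LT 60: heading 120 -> 180
  ]
  -- iteration 4/4 --
  FD 7: (13,0) -> (6,0) [heading=180, draw]
  FD 6: (6,0) -> (0,0) [heading=180, draw]
  LT 180: heading 180 -> 0
  REPEAT 4 [
    -- iteration 1/4 --
    LT 150: heading 0 -> 150
    LT 60: heading 150 -> 210
    LT 60: heading 210 -> 270
    -- iteration 2/4 --
    LT 150: heading 270 -> 60
    LT 60: heading 60 -> 120
    LT 60: heading 120 -> 180
    -- iteration 3/4 --
    LT 150: heading 180 -> 330
    LT 60: heading 330 -> 30
    LT 60: heading 30 -> 90
    -- iteration 4/4 --
    LT 150: heading 90 -> 240
    LT 60: heading 240 -> 300
    LT 60: heading 300 -> 0
  ]
]
Final: pos=(0,0), heading=0, 8 segment(s) drawn

Answer: 0 0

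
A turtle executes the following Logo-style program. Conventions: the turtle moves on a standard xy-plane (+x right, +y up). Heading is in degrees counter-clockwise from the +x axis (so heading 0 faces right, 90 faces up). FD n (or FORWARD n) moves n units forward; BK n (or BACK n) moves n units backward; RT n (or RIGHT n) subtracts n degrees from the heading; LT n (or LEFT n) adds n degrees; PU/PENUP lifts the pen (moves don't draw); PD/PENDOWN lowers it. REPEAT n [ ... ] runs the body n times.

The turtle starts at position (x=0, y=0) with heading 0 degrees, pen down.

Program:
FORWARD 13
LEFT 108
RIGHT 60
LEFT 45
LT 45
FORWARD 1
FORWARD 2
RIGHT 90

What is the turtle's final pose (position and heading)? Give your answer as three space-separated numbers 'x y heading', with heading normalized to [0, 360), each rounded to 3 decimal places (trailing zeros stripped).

Answer: 10.771 2.007 48

Derivation:
Executing turtle program step by step:
Start: pos=(0,0), heading=0, pen down
FD 13: (0,0) -> (13,0) [heading=0, draw]
LT 108: heading 0 -> 108
RT 60: heading 108 -> 48
LT 45: heading 48 -> 93
LT 45: heading 93 -> 138
FD 1: (13,0) -> (12.257,0.669) [heading=138, draw]
FD 2: (12.257,0.669) -> (10.771,2.007) [heading=138, draw]
RT 90: heading 138 -> 48
Final: pos=(10.771,2.007), heading=48, 3 segment(s) drawn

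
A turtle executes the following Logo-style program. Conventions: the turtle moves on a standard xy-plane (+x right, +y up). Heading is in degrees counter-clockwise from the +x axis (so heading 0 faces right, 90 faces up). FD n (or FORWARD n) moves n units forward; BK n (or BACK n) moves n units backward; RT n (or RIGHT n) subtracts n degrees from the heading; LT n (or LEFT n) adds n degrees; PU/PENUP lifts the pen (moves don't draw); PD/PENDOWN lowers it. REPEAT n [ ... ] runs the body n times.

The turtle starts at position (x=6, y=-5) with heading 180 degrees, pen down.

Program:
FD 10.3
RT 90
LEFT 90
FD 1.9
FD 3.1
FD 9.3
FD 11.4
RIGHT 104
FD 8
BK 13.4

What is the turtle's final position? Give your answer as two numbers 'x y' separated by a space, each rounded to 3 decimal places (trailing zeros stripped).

Executing turtle program step by step:
Start: pos=(6,-5), heading=180, pen down
FD 10.3: (6,-5) -> (-4.3,-5) [heading=180, draw]
RT 90: heading 180 -> 90
LT 90: heading 90 -> 180
FD 1.9: (-4.3,-5) -> (-6.2,-5) [heading=180, draw]
FD 3.1: (-6.2,-5) -> (-9.3,-5) [heading=180, draw]
FD 9.3: (-9.3,-5) -> (-18.6,-5) [heading=180, draw]
FD 11.4: (-18.6,-5) -> (-30,-5) [heading=180, draw]
RT 104: heading 180 -> 76
FD 8: (-30,-5) -> (-28.065,2.762) [heading=76, draw]
BK 13.4: (-28.065,2.762) -> (-31.306,-10.24) [heading=76, draw]
Final: pos=(-31.306,-10.24), heading=76, 7 segment(s) drawn

Answer: -31.306 -10.24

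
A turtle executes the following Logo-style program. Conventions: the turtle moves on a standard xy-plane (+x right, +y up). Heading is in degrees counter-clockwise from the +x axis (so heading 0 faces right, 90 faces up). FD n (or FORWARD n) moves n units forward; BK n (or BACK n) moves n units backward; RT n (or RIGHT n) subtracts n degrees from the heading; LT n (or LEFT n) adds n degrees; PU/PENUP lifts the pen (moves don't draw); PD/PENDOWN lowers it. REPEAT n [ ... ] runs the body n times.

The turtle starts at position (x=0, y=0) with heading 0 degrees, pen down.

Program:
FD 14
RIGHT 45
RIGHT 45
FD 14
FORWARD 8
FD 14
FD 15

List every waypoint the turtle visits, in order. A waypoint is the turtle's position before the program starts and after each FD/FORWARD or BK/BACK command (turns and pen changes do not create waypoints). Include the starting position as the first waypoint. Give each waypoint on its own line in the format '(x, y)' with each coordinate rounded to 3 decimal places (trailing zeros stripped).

Executing turtle program step by step:
Start: pos=(0,0), heading=0, pen down
FD 14: (0,0) -> (14,0) [heading=0, draw]
RT 45: heading 0 -> 315
RT 45: heading 315 -> 270
FD 14: (14,0) -> (14,-14) [heading=270, draw]
FD 8: (14,-14) -> (14,-22) [heading=270, draw]
FD 14: (14,-22) -> (14,-36) [heading=270, draw]
FD 15: (14,-36) -> (14,-51) [heading=270, draw]
Final: pos=(14,-51), heading=270, 5 segment(s) drawn
Waypoints (6 total):
(0, 0)
(14, 0)
(14, -14)
(14, -22)
(14, -36)
(14, -51)

Answer: (0, 0)
(14, 0)
(14, -14)
(14, -22)
(14, -36)
(14, -51)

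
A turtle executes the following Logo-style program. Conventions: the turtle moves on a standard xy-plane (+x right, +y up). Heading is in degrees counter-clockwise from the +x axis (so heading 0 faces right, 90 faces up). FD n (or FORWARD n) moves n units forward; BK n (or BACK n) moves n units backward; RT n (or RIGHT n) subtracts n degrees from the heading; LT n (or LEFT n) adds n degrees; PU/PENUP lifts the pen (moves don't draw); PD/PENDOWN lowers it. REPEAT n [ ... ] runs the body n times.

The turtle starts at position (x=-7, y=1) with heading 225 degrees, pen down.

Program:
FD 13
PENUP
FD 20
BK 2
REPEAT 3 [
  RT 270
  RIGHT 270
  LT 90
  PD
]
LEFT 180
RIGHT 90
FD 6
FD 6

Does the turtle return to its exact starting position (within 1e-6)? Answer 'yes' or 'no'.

Answer: no

Derivation:
Executing turtle program step by step:
Start: pos=(-7,1), heading=225, pen down
FD 13: (-7,1) -> (-16.192,-8.192) [heading=225, draw]
PU: pen up
FD 20: (-16.192,-8.192) -> (-30.335,-22.335) [heading=225, move]
BK 2: (-30.335,-22.335) -> (-28.92,-20.92) [heading=225, move]
REPEAT 3 [
  -- iteration 1/3 --
  RT 270: heading 225 -> 315
  RT 270: heading 315 -> 45
  LT 90: heading 45 -> 135
  PD: pen down
  -- iteration 2/3 --
  RT 270: heading 135 -> 225
  RT 270: heading 225 -> 315
  LT 90: heading 315 -> 45
  PD: pen down
  -- iteration 3/3 --
  RT 270: heading 45 -> 135
  RT 270: heading 135 -> 225
  LT 90: heading 225 -> 315
  PD: pen down
]
LT 180: heading 315 -> 135
RT 90: heading 135 -> 45
FD 6: (-28.92,-20.92) -> (-24.678,-16.678) [heading=45, draw]
FD 6: (-24.678,-16.678) -> (-20.435,-12.435) [heading=45, draw]
Final: pos=(-20.435,-12.435), heading=45, 3 segment(s) drawn

Start position: (-7, 1)
Final position: (-20.435, -12.435)
Distance = 19; >= 1e-6 -> NOT closed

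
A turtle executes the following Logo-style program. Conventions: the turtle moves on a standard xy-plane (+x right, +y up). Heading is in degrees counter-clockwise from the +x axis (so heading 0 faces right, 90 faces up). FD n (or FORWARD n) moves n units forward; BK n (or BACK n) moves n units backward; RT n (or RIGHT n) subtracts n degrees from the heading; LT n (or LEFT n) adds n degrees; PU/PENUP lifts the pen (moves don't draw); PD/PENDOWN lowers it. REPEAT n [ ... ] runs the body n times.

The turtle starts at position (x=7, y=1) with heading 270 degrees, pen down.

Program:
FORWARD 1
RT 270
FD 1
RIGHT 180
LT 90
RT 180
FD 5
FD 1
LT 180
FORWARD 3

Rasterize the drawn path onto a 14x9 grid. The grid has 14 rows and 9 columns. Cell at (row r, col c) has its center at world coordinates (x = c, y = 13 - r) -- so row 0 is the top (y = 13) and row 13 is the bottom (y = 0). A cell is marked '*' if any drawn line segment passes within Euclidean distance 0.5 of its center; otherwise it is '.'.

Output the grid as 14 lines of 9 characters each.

Segment 0: (7,1) -> (7,0)
Segment 1: (7,0) -> (8,0)
Segment 2: (8,0) -> (8,5)
Segment 3: (8,5) -> (8,6)
Segment 4: (8,6) -> (8,3)

Answer: .........
.........
.........
.........
.........
.........
.........
........*
........*
........*
........*
........*
.......**
.......**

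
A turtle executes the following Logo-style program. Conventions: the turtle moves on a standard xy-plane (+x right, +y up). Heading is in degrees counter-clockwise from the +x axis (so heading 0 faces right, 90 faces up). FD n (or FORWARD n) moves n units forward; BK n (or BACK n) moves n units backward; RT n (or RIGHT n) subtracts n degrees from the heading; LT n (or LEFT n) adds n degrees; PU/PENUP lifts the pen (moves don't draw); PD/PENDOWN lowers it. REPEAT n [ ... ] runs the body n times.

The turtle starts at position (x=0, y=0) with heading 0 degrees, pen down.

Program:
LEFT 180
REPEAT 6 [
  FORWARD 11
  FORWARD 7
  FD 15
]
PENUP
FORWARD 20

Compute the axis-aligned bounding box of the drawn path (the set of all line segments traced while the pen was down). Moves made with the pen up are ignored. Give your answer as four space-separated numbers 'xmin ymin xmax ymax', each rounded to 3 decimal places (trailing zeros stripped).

Executing turtle program step by step:
Start: pos=(0,0), heading=0, pen down
LT 180: heading 0 -> 180
REPEAT 6 [
  -- iteration 1/6 --
  FD 11: (0,0) -> (-11,0) [heading=180, draw]
  FD 7: (-11,0) -> (-18,0) [heading=180, draw]
  FD 15: (-18,0) -> (-33,0) [heading=180, draw]
  -- iteration 2/6 --
  FD 11: (-33,0) -> (-44,0) [heading=180, draw]
  FD 7: (-44,0) -> (-51,0) [heading=180, draw]
  FD 15: (-51,0) -> (-66,0) [heading=180, draw]
  -- iteration 3/6 --
  FD 11: (-66,0) -> (-77,0) [heading=180, draw]
  FD 7: (-77,0) -> (-84,0) [heading=180, draw]
  FD 15: (-84,0) -> (-99,0) [heading=180, draw]
  -- iteration 4/6 --
  FD 11: (-99,0) -> (-110,0) [heading=180, draw]
  FD 7: (-110,0) -> (-117,0) [heading=180, draw]
  FD 15: (-117,0) -> (-132,0) [heading=180, draw]
  -- iteration 5/6 --
  FD 11: (-132,0) -> (-143,0) [heading=180, draw]
  FD 7: (-143,0) -> (-150,0) [heading=180, draw]
  FD 15: (-150,0) -> (-165,0) [heading=180, draw]
  -- iteration 6/6 --
  FD 11: (-165,0) -> (-176,0) [heading=180, draw]
  FD 7: (-176,0) -> (-183,0) [heading=180, draw]
  FD 15: (-183,0) -> (-198,0) [heading=180, draw]
]
PU: pen up
FD 20: (-198,0) -> (-218,0) [heading=180, move]
Final: pos=(-218,0), heading=180, 18 segment(s) drawn

Segment endpoints: x in {-198, -183, -176, -165, -150, -143, -132, -117, -110, -99, -84, -77, -66, -51, -44, -33, -18, -11, 0}, y in {0, 0, 0, 0, 0, 0, 0, 0, 0, 0, 0, 0, 0, 0, 0, 0, 0, 0, 0}
xmin=-198, ymin=0, xmax=0, ymax=0

Answer: -198 0 0 0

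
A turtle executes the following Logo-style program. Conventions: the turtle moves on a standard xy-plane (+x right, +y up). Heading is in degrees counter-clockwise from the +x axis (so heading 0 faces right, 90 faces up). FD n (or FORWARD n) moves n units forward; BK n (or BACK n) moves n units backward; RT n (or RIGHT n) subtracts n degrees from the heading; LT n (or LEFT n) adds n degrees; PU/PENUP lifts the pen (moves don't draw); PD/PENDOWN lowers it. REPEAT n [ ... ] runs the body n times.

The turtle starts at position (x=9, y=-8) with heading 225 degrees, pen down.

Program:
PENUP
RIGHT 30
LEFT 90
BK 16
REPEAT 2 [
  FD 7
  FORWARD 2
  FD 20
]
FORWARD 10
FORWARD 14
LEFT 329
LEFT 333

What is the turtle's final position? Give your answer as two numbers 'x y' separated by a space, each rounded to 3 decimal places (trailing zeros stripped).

Answer: 26.082 -71.751

Derivation:
Executing turtle program step by step:
Start: pos=(9,-8), heading=225, pen down
PU: pen up
RT 30: heading 225 -> 195
LT 90: heading 195 -> 285
BK 16: (9,-8) -> (4.859,7.455) [heading=285, move]
REPEAT 2 [
  -- iteration 1/2 --
  FD 7: (4.859,7.455) -> (6.671,0.693) [heading=285, move]
  FD 2: (6.671,0.693) -> (7.188,-1.239) [heading=285, move]
  FD 20: (7.188,-1.239) -> (12.365,-20.557) [heading=285, move]
  -- iteration 2/2 --
  FD 7: (12.365,-20.557) -> (14.176,-27.319) [heading=285, move]
  FD 2: (14.176,-27.319) -> (14.694,-29.25) [heading=285, move]
  FD 20: (14.694,-29.25) -> (19.87,-48.569) [heading=285, move]
]
FD 10: (19.87,-48.569) -> (22.459,-58.228) [heading=285, move]
FD 14: (22.459,-58.228) -> (26.082,-71.751) [heading=285, move]
LT 329: heading 285 -> 254
LT 333: heading 254 -> 227
Final: pos=(26.082,-71.751), heading=227, 0 segment(s) drawn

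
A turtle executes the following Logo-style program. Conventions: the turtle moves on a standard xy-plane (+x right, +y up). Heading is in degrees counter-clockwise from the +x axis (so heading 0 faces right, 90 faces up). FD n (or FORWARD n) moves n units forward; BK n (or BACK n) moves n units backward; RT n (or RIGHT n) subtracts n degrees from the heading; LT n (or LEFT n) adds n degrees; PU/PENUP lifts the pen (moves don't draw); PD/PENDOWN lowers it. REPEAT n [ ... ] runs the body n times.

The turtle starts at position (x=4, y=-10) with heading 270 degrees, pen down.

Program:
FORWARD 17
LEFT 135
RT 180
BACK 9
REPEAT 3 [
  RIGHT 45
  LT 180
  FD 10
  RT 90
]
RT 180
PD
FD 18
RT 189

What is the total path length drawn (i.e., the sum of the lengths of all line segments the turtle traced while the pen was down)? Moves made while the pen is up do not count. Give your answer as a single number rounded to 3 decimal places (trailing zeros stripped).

Answer: 74

Derivation:
Executing turtle program step by step:
Start: pos=(4,-10), heading=270, pen down
FD 17: (4,-10) -> (4,-27) [heading=270, draw]
LT 135: heading 270 -> 45
RT 180: heading 45 -> 225
BK 9: (4,-27) -> (10.364,-20.636) [heading=225, draw]
REPEAT 3 [
  -- iteration 1/3 --
  RT 45: heading 225 -> 180
  LT 180: heading 180 -> 0
  FD 10: (10.364,-20.636) -> (20.364,-20.636) [heading=0, draw]
  RT 90: heading 0 -> 270
  -- iteration 2/3 --
  RT 45: heading 270 -> 225
  LT 180: heading 225 -> 45
  FD 10: (20.364,-20.636) -> (27.435,-13.565) [heading=45, draw]
  RT 90: heading 45 -> 315
  -- iteration 3/3 --
  RT 45: heading 315 -> 270
  LT 180: heading 270 -> 90
  FD 10: (27.435,-13.565) -> (27.435,-3.565) [heading=90, draw]
  RT 90: heading 90 -> 0
]
RT 180: heading 0 -> 180
PD: pen down
FD 18: (27.435,-3.565) -> (9.435,-3.565) [heading=180, draw]
RT 189: heading 180 -> 351
Final: pos=(9.435,-3.565), heading=351, 6 segment(s) drawn

Segment lengths:
  seg 1: (4,-10) -> (4,-27), length = 17
  seg 2: (4,-27) -> (10.364,-20.636), length = 9
  seg 3: (10.364,-20.636) -> (20.364,-20.636), length = 10
  seg 4: (20.364,-20.636) -> (27.435,-13.565), length = 10
  seg 5: (27.435,-13.565) -> (27.435,-3.565), length = 10
  seg 6: (27.435,-3.565) -> (9.435,-3.565), length = 18
Total = 74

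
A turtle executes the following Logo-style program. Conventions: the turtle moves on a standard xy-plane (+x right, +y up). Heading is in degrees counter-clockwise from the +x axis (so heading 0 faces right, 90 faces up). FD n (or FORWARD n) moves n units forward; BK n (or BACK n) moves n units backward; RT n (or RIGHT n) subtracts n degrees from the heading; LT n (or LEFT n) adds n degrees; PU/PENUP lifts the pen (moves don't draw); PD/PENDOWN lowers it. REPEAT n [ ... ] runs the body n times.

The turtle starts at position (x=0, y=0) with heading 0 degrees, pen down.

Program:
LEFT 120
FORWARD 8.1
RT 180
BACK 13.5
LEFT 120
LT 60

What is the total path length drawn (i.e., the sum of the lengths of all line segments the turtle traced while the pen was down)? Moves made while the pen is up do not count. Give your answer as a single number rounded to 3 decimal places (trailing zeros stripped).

Executing turtle program step by step:
Start: pos=(0,0), heading=0, pen down
LT 120: heading 0 -> 120
FD 8.1: (0,0) -> (-4.05,7.015) [heading=120, draw]
RT 180: heading 120 -> 300
BK 13.5: (-4.05,7.015) -> (-10.8,18.706) [heading=300, draw]
LT 120: heading 300 -> 60
LT 60: heading 60 -> 120
Final: pos=(-10.8,18.706), heading=120, 2 segment(s) drawn

Segment lengths:
  seg 1: (0,0) -> (-4.05,7.015), length = 8.1
  seg 2: (-4.05,7.015) -> (-10.8,18.706), length = 13.5
Total = 21.6

Answer: 21.6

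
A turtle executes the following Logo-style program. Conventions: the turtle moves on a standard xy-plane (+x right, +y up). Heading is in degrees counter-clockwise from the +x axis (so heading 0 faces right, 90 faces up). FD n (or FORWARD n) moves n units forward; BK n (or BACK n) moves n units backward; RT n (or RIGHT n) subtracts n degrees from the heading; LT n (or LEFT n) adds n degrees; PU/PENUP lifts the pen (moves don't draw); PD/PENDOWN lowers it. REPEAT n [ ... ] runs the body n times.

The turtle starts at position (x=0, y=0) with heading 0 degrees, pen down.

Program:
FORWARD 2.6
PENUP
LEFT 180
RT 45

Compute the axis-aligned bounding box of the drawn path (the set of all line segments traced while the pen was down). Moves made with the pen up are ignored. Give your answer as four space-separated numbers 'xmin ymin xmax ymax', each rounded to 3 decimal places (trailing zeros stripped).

Executing turtle program step by step:
Start: pos=(0,0), heading=0, pen down
FD 2.6: (0,0) -> (2.6,0) [heading=0, draw]
PU: pen up
LT 180: heading 0 -> 180
RT 45: heading 180 -> 135
Final: pos=(2.6,0), heading=135, 1 segment(s) drawn

Segment endpoints: x in {0, 2.6}, y in {0}
xmin=0, ymin=0, xmax=2.6, ymax=0

Answer: 0 0 2.6 0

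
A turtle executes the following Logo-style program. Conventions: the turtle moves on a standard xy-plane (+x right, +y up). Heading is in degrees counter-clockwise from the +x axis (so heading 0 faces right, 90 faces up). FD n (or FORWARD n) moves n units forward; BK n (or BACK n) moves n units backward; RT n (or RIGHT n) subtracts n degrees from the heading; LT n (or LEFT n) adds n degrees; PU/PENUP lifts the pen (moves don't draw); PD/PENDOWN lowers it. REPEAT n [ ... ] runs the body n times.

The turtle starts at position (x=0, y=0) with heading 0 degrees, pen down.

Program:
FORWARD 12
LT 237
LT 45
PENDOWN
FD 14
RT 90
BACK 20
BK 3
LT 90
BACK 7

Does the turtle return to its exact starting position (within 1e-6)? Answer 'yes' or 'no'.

Answer: no

Derivation:
Executing turtle program step by step:
Start: pos=(0,0), heading=0, pen down
FD 12: (0,0) -> (12,0) [heading=0, draw]
LT 237: heading 0 -> 237
LT 45: heading 237 -> 282
PD: pen down
FD 14: (12,0) -> (14.911,-13.694) [heading=282, draw]
RT 90: heading 282 -> 192
BK 20: (14.911,-13.694) -> (34.474,-9.536) [heading=192, draw]
BK 3: (34.474,-9.536) -> (37.408,-8.912) [heading=192, draw]
LT 90: heading 192 -> 282
BK 7: (37.408,-8.912) -> (35.953,-2.065) [heading=282, draw]
Final: pos=(35.953,-2.065), heading=282, 5 segment(s) drawn

Start position: (0, 0)
Final position: (35.953, -2.065)
Distance = 36.012; >= 1e-6 -> NOT closed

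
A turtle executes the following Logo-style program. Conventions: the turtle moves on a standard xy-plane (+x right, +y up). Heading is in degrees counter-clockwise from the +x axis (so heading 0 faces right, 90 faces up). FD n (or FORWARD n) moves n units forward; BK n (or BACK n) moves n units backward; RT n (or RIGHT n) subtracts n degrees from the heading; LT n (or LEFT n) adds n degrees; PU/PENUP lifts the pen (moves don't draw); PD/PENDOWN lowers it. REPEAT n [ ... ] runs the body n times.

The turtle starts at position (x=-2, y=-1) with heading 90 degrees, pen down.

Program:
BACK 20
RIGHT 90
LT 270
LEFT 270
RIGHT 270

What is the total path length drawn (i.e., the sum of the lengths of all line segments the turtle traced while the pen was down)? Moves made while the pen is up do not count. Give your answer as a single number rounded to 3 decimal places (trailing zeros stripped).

Answer: 20

Derivation:
Executing turtle program step by step:
Start: pos=(-2,-1), heading=90, pen down
BK 20: (-2,-1) -> (-2,-21) [heading=90, draw]
RT 90: heading 90 -> 0
LT 270: heading 0 -> 270
LT 270: heading 270 -> 180
RT 270: heading 180 -> 270
Final: pos=(-2,-21), heading=270, 1 segment(s) drawn

Segment lengths:
  seg 1: (-2,-1) -> (-2,-21), length = 20
Total = 20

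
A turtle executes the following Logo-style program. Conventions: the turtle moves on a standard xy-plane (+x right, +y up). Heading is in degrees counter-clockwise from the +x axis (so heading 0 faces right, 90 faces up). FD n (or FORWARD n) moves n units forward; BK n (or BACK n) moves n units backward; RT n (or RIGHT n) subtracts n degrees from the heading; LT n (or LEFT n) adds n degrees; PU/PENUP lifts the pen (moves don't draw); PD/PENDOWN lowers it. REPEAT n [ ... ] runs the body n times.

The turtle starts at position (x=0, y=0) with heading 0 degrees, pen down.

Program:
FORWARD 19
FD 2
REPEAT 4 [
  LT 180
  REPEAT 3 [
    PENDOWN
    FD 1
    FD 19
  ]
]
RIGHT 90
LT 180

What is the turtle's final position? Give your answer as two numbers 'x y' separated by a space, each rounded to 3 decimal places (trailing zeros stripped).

Answer: 21 0

Derivation:
Executing turtle program step by step:
Start: pos=(0,0), heading=0, pen down
FD 19: (0,0) -> (19,0) [heading=0, draw]
FD 2: (19,0) -> (21,0) [heading=0, draw]
REPEAT 4 [
  -- iteration 1/4 --
  LT 180: heading 0 -> 180
  REPEAT 3 [
    -- iteration 1/3 --
    PD: pen down
    FD 1: (21,0) -> (20,0) [heading=180, draw]
    FD 19: (20,0) -> (1,0) [heading=180, draw]
    -- iteration 2/3 --
    PD: pen down
    FD 1: (1,0) -> (0,0) [heading=180, draw]
    FD 19: (0,0) -> (-19,0) [heading=180, draw]
    -- iteration 3/3 --
    PD: pen down
    FD 1: (-19,0) -> (-20,0) [heading=180, draw]
    FD 19: (-20,0) -> (-39,0) [heading=180, draw]
  ]
  -- iteration 2/4 --
  LT 180: heading 180 -> 0
  REPEAT 3 [
    -- iteration 1/3 --
    PD: pen down
    FD 1: (-39,0) -> (-38,0) [heading=0, draw]
    FD 19: (-38,0) -> (-19,0) [heading=0, draw]
    -- iteration 2/3 --
    PD: pen down
    FD 1: (-19,0) -> (-18,0) [heading=0, draw]
    FD 19: (-18,0) -> (1,0) [heading=0, draw]
    -- iteration 3/3 --
    PD: pen down
    FD 1: (1,0) -> (2,0) [heading=0, draw]
    FD 19: (2,0) -> (21,0) [heading=0, draw]
  ]
  -- iteration 3/4 --
  LT 180: heading 0 -> 180
  REPEAT 3 [
    -- iteration 1/3 --
    PD: pen down
    FD 1: (21,0) -> (20,0) [heading=180, draw]
    FD 19: (20,0) -> (1,0) [heading=180, draw]
    -- iteration 2/3 --
    PD: pen down
    FD 1: (1,0) -> (0,0) [heading=180, draw]
    FD 19: (0,0) -> (-19,0) [heading=180, draw]
    -- iteration 3/3 --
    PD: pen down
    FD 1: (-19,0) -> (-20,0) [heading=180, draw]
    FD 19: (-20,0) -> (-39,0) [heading=180, draw]
  ]
  -- iteration 4/4 --
  LT 180: heading 180 -> 0
  REPEAT 3 [
    -- iteration 1/3 --
    PD: pen down
    FD 1: (-39,0) -> (-38,0) [heading=0, draw]
    FD 19: (-38,0) -> (-19,0) [heading=0, draw]
    -- iteration 2/3 --
    PD: pen down
    FD 1: (-19,0) -> (-18,0) [heading=0, draw]
    FD 19: (-18,0) -> (1,0) [heading=0, draw]
    -- iteration 3/3 --
    PD: pen down
    FD 1: (1,0) -> (2,0) [heading=0, draw]
    FD 19: (2,0) -> (21,0) [heading=0, draw]
  ]
]
RT 90: heading 0 -> 270
LT 180: heading 270 -> 90
Final: pos=(21,0), heading=90, 26 segment(s) drawn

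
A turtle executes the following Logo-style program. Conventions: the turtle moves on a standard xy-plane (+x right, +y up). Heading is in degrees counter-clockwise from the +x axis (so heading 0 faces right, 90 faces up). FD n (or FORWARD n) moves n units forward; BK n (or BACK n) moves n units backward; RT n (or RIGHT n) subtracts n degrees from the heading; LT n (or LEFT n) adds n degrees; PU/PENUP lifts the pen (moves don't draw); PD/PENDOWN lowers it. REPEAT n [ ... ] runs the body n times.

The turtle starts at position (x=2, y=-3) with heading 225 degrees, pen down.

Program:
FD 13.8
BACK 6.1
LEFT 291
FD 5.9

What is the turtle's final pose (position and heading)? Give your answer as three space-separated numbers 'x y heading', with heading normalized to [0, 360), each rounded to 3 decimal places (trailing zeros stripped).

Executing turtle program step by step:
Start: pos=(2,-3), heading=225, pen down
FD 13.8: (2,-3) -> (-7.758,-12.758) [heading=225, draw]
BK 6.1: (-7.758,-12.758) -> (-3.445,-8.445) [heading=225, draw]
LT 291: heading 225 -> 156
FD 5.9: (-3.445,-8.445) -> (-8.835,-6.045) [heading=156, draw]
Final: pos=(-8.835,-6.045), heading=156, 3 segment(s) drawn

Answer: -8.835 -6.045 156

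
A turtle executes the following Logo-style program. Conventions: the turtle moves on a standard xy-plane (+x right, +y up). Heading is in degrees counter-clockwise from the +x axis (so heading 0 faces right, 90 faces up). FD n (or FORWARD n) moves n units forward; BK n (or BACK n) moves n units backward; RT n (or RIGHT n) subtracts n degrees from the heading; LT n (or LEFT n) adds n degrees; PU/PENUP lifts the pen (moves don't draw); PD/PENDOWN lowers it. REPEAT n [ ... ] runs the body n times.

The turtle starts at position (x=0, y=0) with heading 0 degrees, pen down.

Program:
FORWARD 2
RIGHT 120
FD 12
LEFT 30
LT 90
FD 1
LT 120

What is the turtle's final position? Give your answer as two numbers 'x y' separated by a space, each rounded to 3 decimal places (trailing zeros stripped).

Answer: -3 -10.392

Derivation:
Executing turtle program step by step:
Start: pos=(0,0), heading=0, pen down
FD 2: (0,0) -> (2,0) [heading=0, draw]
RT 120: heading 0 -> 240
FD 12: (2,0) -> (-4,-10.392) [heading=240, draw]
LT 30: heading 240 -> 270
LT 90: heading 270 -> 0
FD 1: (-4,-10.392) -> (-3,-10.392) [heading=0, draw]
LT 120: heading 0 -> 120
Final: pos=(-3,-10.392), heading=120, 3 segment(s) drawn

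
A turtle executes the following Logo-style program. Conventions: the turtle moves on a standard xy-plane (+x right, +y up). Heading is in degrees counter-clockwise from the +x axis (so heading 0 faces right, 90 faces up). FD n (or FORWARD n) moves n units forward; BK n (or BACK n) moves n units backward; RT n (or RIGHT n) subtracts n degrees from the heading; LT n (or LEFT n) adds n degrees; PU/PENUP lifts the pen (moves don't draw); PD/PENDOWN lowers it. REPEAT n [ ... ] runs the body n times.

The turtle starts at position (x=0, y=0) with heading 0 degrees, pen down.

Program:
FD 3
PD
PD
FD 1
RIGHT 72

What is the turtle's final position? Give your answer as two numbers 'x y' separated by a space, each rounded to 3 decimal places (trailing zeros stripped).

Answer: 4 0

Derivation:
Executing turtle program step by step:
Start: pos=(0,0), heading=0, pen down
FD 3: (0,0) -> (3,0) [heading=0, draw]
PD: pen down
PD: pen down
FD 1: (3,0) -> (4,0) [heading=0, draw]
RT 72: heading 0 -> 288
Final: pos=(4,0), heading=288, 2 segment(s) drawn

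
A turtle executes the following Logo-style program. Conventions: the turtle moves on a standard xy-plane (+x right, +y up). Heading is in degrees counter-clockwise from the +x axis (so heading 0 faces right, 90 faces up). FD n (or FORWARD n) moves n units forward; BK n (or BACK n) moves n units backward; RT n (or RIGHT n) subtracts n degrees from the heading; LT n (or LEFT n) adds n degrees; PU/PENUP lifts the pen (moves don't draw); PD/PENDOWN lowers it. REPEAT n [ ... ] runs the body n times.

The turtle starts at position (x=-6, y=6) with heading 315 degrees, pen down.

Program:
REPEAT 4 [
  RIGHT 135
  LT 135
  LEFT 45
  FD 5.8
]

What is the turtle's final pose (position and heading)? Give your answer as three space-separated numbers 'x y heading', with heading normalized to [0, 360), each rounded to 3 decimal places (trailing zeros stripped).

Executing turtle program step by step:
Start: pos=(-6,6), heading=315, pen down
REPEAT 4 [
  -- iteration 1/4 --
  RT 135: heading 315 -> 180
  LT 135: heading 180 -> 315
  LT 45: heading 315 -> 0
  FD 5.8: (-6,6) -> (-0.2,6) [heading=0, draw]
  -- iteration 2/4 --
  RT 135: heading 0 -> 225
  LT 135: heading 225 -> 0
  LT 45: heading 0 -> 45
  FD 5.8: (-0.2,6) -> (3.901,10.101) [heading=45, draw]
  -- iteration 3/4 --
  RT 135: heading 45 -> 270
  LT 135: heading 270 -> 45
  LT 45: heading 45 -> 90
  FD 5.8: (3.901,10.101) -> (3.901,15.901) [heading=90, draw]
  -- iteration 4/4 --
  RT 135: heading 90 -> 315
  LT 135: heading 315 -> 90
  LT 45: heading 90 -> 135
  FD 5.8: (3.901,15.901) -> (-0.2,20.002) [heading=135, draw]
]
Final: pos=(-0.2,20.002), heading=135, 4 segment(s) drawn

Answer: -0.2 20.002 135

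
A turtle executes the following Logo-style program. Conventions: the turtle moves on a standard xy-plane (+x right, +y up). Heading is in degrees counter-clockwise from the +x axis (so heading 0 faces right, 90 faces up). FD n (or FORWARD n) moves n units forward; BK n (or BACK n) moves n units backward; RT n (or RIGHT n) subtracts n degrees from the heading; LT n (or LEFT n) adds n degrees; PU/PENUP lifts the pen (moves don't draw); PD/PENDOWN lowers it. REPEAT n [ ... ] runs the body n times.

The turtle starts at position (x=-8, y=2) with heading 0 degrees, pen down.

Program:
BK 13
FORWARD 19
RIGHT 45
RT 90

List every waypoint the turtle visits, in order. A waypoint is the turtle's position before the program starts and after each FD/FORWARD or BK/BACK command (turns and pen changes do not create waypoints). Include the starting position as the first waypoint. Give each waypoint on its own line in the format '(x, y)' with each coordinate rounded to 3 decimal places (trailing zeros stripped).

Executing turtle program step by step:
Start: pos=(-8,2), heading=0, pen down
BK 13: (-8,2) -> (-21,2) [heading=0, draw]
FD 19: (-21,2) -> (-2,2) [heading=0, draw]
RT 45: heading 0 -> 315
RT 90: heading 315 -> 225
Final: pos=(-2,2), heading=225, 2 segment(s) drawn
Waypoints (3 total):
(-8, 2)
(-21, 2)
(-2, 2)

Answer: (-8, 2)
(-21, 2)
(-2, 2)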